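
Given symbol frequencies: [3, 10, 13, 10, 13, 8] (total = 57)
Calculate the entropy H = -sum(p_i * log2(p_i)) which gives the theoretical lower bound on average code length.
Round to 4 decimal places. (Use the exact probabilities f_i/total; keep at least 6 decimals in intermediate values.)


Per-symbol terms -p_i * log2(p_i) with p_i = f_i/57:
  p = 3/57 = 0.052632: log2(p) = -4.247928, -p*log2(p) = 0.223575
  p = 10/57 = 0.175439: log2(p) = -2.510962, -p*log2(p) = 0.440520
  p = 13/57 = 0.228070: log2(p) = -2.132450, -p*log2(p) = 0.486348
  p = 10/57 = 0.175439: log2(p) = -2.510962, -p*log2(p) = 0.440520
  p = 13/57 = 0.228070: log2(p) = -2.132450, -p*log2(p) = 0.486348
  p = 8/57 = 0.140351: log2(p) = -2.832890, -p*log2(p) = 0.397599
H = 0.223575 + 0.440520 + 0.486348 + 0.440520 + 0.486348 + 0.397599 = 2.474910

H = 2.4749 bits/symbol


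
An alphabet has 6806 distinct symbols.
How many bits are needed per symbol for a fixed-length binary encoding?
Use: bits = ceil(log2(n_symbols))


log2(6806) = 12.7326
Bracket: 2^12 = 4096 < 6806 <= 2^13 = 8192
So ceil(log2(6806)) = 13

bits = ceil(log2(6806)) = ceil(12.7326) = 13 bits


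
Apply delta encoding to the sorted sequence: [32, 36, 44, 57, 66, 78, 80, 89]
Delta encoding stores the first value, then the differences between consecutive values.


First value: 32
Deltas:
  36 - 32 = 4
  44 - 36 = 8
  57 - 44 = 13
  66 - 57 = 9
  78 - 66 = 12
  80 - 78 = 2
  89 - 80 = 9


Delta encoded: [32, 4, 8, 13, 9, 12, 2, 9]


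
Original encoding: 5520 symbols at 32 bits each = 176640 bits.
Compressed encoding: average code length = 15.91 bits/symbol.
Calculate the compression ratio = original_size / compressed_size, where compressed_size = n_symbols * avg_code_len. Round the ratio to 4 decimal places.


original_size = n_symbols * orig_bits = 5520 * 32 = 176640 bits
compressed_size = n_symbols * avg_code_len = 5520 * 15.91 = 87823.2 bits
ratio = original_size / compressed_size = 176640 / 87823.2 = 2.0113

Compression ratio = 2.0113


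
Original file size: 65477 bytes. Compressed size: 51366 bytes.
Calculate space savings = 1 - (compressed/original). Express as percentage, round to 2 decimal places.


ratio = compressed/original = 51366/65477 = 0.784489
savings = 1 - ratio = 1 - 0.784489 = 0.215511
as a percentage: 0.215511 * 100 = 21.55%

Space savings = 1 - 51366/65477 = 21.55%


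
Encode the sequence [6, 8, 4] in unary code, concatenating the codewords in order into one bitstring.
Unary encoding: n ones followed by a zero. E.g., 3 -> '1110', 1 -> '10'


Encode each number as n ones followed by a terminating 0:
  6 -> 1111110 (7 bits)
  8 -> 111111110 (9 bits)
  4 -> 11110 (5 bits)
Total length = 7 + 9 + 5 = 21 bits.

Unary([6, 8, 4]) = 111111011111111011110 (21 bits)


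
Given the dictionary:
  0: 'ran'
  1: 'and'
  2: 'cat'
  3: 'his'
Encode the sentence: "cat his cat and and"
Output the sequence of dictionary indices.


Look up each word in the dictionary:
  'cat' -> 2
  'his' -> 3
  'cat' -> 2
  'and' -> 1
  'and' -> 1

Encoded: [2, 3, 2, 1, 1]


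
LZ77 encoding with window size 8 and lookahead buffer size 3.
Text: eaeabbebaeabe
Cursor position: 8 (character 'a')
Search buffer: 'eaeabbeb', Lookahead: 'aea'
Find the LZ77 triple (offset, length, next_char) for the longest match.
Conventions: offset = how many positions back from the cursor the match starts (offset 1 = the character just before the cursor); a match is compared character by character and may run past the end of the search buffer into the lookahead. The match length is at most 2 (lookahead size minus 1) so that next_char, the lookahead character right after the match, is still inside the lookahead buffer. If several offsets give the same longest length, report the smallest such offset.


Try each offset into the search buffer:
  offset=1 (pos 7, char 'b'): match length 0
  offset=2 (pos 6, char 'e'): match length 0
  offset=3 (pos 5, char 'b'): match length 0
  offset=4 (pos 4, char 'b'): match length 0
  offset=5 (pos 3, char 'a'): match length 1
  offset=6 (pos 2, char 'e'): match length 0
  offset=7 (pos 1, char 'a'): match length 2
  offset=8 (pos 0, char 'e'): match length 0
Longest match has length 2 at offset 7.
next_char = character at position 8 + 2 = 10 -> 'a'

Best match: offset=7, length=2 (matching 'ae' starting at position 1)
LZ77 triple: (7, 2, 'a')


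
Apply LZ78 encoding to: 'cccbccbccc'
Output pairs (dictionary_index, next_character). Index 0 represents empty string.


LZ78 encoding steps:
Dictionary: {0: ''}
Step 1: w='' (idx 0), next='c' -> output (0, 'c'), add 'c' as idx 1
Step 2: w='c' (idx 1), next='c' -> output (1, 'c'), add 'cc' as idx 2
Step 3: w='' (idx 0), next='b' -> output (0, 'b'), add 'b' as idx 3
Step 4: w='cc' (idx 2), next='b' -> output (2, 'b'), add 'ccb' as idx 4
Step 5: w='cc' (idx 2), next='c' -> output (2, 'c'), add 'ccc' as idx 5


Encoded: [(0, 'c'), (1, 'c'), (0, 'b'), (2, 'b'), (2, 'c')]


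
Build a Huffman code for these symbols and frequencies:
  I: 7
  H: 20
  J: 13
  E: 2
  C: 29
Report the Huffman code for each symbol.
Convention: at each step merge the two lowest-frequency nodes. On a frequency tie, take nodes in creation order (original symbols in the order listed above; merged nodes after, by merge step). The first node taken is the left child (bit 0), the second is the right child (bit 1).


Huffman tree construction:
Step 1: Merge E(2) + I(7) = 9
Step 2: Merge (E+I)(9) + J(13) = 22
Step 3: Merge H(20) + ((E+I)+J)(22) = 42
Step 4: Merge C(29) + (H+((E+I)+J))(42) = 71
Read each symbol's code off the tree from the root (left child = 0, right child = 1).

Codes:
  I: 1101 (length 4)
  H: 10 (length 2)
  J: 111 (length 3)
  E: 1100 (length 4)
  C: 0 (length 1)
Average code length: 144/71 = 2.0282 bits/symbol


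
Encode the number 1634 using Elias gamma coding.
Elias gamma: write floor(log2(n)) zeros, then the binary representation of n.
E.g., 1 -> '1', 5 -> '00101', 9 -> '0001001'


num_bits = floor(log2(1634)) + 1 = 11
leading_zeros = num_bits - 1 = 10
binary(1634) = 11001100010

Elias gamma(1634) = '0000000000' + '11001100010' = 000000000011001100010 (21 bits)


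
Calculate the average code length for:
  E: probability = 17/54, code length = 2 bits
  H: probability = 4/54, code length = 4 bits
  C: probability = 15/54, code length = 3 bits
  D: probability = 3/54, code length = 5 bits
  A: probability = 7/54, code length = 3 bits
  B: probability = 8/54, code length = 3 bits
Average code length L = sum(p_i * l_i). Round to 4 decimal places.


Weighted contributions p_i * l_i:
  E: (17/54) * 2 = 34/54
  H: (4/54) * 4 = 16/54
  C: (15/54) * 3 = 45/54
  D: (3/54) * 5 = 15/54
  A: (7/54) * 3 = 21/54
  B: (8/54) * 3 = 24/54
Sum = (34 + 16 + 45 + 15 + 21 + 24)/54 = 155/54

L = 155/54 = 2.8704 bits/symbol


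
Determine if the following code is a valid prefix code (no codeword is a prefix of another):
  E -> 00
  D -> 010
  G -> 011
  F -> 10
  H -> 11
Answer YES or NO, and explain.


Checking each pair (does one codeword prefix another?):
  E='00' vs D='010': no prefix
  E='00' vs G='011': no prefix
  E='00' vs F='10': no prefix
  E='00' vs H='11': no prefix
  D='010' vs E='00': no prefix
  D='010' vs G='011': no prefix
  D='010' vs F='10': no prefix
  D='010' vs H='11': no prefix
  G='011' vs E='00': no prefix
  G='011' vs D='010': no prefix
  G='011' vs F='10': no prefix
  G='011' vs H='11': no prefix
  F='10' vs E='00': no prefix
  F='10' vs D='010': no prefix
  F='10' vs G='011': no prefix
  F='10' vs H='11': no prefix
  H='11' vs E='00': no prefix
  H='11' vs D='010': no prefix
  H='11' vs G='011': no prefix
  H='11' vs F='10': no prefix
No violation found over all pairs.

YES -- this is a valid prefix code. No codeword is a prefix of any other codeword.


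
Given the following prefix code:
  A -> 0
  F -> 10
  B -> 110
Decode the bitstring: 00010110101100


Decoding step by step:
Bits 0 -> A
Bits 0 -> A
Bits 0 -> A
Bits 10 -> F
Bits 110 -> B
Bits 10 -> F
Bits 110 -> B
Bits 0 -> A


Decoded message: AAAFBFBA


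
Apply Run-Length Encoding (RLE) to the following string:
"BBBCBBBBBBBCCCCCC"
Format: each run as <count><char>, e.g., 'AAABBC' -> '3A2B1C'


Scanning runs left to right:
  i=0: run of 'B' x 3 -> '3B'
  i=3: run of 'C' x 1 -> '1C'
  i=4: run of 'B' x 7 -> '7B'
  i=11: run of 'C' x 6 -> '6C'

RLE = 3B1C7B6C


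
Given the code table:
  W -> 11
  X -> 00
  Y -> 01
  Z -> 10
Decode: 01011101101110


Decoding:
01 -> Y
01 -> Y
11 -> W
01 -> Y
10 -> Z
11 -> W
10 -> Z


Result: YYWYZWZ


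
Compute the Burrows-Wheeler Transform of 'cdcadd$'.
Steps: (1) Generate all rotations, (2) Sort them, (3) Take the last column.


Rotations (sorted):
  0: $cdcadd -> last char: d
  1: add$cdc -> last char: c
  2: cadd$cd -> last char: d
  3: cdcadd$ -> last char: $
  4: d$cdcad -> last char: d
  5: dcadd$c -> last char: c
  6: dd$cdca -> last char: a


BWT = dcd$dca


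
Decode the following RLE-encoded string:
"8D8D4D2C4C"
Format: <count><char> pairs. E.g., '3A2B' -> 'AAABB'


Expanding each <count><char> pair:
  8D -> 'DDDDDDDD'
  8D -> 'DDDDDDDD'
  4D -> 'DDDD'
  2C -> 'CC'
  4C -> 'CCCC'

Decoded = DDDDDDDDDDDDDDDDDDDDCCCCCC


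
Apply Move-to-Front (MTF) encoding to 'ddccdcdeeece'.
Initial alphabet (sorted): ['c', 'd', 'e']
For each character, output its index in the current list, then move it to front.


MTF encoding:
'd': index 1 in ['c', 'd', 'e'] -> ['d', 'c', 'e']
'd': index 0 in ['d', 'c', 'e'] -> ['d', 'c', 'e']
'c': index 1 in ['d', 'c', 'e'] -> ['c', 'd', 'e']
'c': index 0 in ['c', 'd', 'e'] -> ['c', 'd', 'e']
'd': index 1 in ['c', 'd', 'e'] -> ['d', 'c', 'e']
'c': index 1 in ['d', 'c', 'e'] -> ['c', 'd', 'e']
'd': index 1 in ['c', 'd', 'e'] -> ['d', 'c', 'e']
'e': index 2 in ['d', 'c', 'e'] -> ['e', 'd', 'c']
'e': index 0 in ['e', 'd', 'c'] -> ['e', 'd', 'c']
'e': index 0 in ['e', 'd', 'c'] -> ['e', 'd', 'c']
'c': index 2 in ['e', 'd', 'c'] -> ['c', 'e', 'd']
'e': index 1 in ['c', 'e', 'd'] -> ['e', 'c', 'd']


Output: [1, 0, 1, 0, 1, 1, 1, 2, 0, 0, 2, 1]


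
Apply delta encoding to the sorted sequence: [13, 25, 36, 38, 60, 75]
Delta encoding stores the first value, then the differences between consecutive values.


First value: 13
Deltas:
  25 - 13 = 12
  36 - 25 = 11
  38 - 36 = 2
  60 - 38 = 22
  75 - 60 = 15


Delta encoded: [13, 12, 11, 2, 22, 15]


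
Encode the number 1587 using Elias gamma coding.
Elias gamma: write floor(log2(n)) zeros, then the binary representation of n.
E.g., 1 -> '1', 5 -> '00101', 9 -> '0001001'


num_bits = floor(log2(1587)) + 1 = 11
leading_zeros = num_bits - 1 = 10
binary(1587) = 11000110011

Elias gamma(1587) = '0000000000' + '11000110011' = 000000000011000110011 (21 bits)


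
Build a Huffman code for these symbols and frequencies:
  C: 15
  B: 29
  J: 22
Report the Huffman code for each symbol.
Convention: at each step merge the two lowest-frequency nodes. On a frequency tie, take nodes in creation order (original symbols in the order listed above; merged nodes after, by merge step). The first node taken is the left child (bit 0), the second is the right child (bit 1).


Huffman tree construction:
Step 1: Merge C(15) + J(22) = 37
Step 2: Merge B(29) + (C+J)(37) = 66
Read each symbol's code off the tree from the root (left child = 0, right child = 1).

Codes:
  C: 10 (length 2)
  B: 0 (length 1)
  J: 11 (length 2)
Average code length: 103/66 = 1.5606 bits/symbol


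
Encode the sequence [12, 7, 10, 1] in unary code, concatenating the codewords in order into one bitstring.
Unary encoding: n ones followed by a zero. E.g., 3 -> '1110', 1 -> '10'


Encode each number as n ones followed by a terminating 0:
  12 -> 1111111111110 (13 bits)
  7 -> 11111110 (8 bits)
  10 -> 11111111110 (11 bits)
  1 -> 10 (2 bits)
Total length = 13 + 8 + 11 + 2 = 34 bits.

Unary([12, 7, 10, 1]) = 1111111111110111111101111111111010 (34 bits)


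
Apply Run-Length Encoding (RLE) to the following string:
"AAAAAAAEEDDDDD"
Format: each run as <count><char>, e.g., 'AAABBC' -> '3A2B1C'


Scanning runs left to right:
  i=0: run of 'A' x 7 -> '7A'
  i=7: run of 'E' x 2 -> '2E'
  i=9: run of 'D' x 5 -> '5D'

RLE = 7A2E5D


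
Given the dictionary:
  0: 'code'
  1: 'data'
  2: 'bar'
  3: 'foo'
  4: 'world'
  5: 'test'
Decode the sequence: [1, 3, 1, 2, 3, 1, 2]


Look up each index in the dictionary:
  1 -> 'data'
  3 -> 'foo'
  1 -> 'data'
  2 -> 'bar'
  3 -> 'foo'
  1 -> 'data'
  2 -> 'bar'

Decoded: "data foo data bar foo data bar"


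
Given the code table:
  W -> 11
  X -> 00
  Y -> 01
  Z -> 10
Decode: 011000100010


Decoding:
01 -> Y
10 -> Z
00 -> X
10 -> Z
00 -> X
10 -> Z


Result: YZXZXZ


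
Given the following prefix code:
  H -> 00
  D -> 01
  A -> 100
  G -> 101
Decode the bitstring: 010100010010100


Decoding step by step:
Bits 01 -> D
Bits 01 -> D
Bits 00 -> H
Bits 01 -> D
Bits 00 -> H
Bits 101 -> G
Bits 00 -> H


Decoded message: DDHDHGH


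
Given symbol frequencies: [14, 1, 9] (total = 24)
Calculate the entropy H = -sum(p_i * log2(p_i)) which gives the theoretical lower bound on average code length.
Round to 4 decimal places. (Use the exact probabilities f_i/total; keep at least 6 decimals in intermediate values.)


Per-symbol terms -p_i * log2(p_i) with p_i = f_i/24:
  p = 14/24 = 0.583333: log2(p) = -0.777608, -p*log2(p) = 0.453604
  p = 1/24 = 0.041667: log2(p) = -4.584963, -p*log2(p) = 0.191040
  p = 9/24 = 0.375000: log2(p) = -1.415037, -p*log2(p) = 0.530639
H = 0.453604 + 0.191040 + 0.530639 = 1.175283

H = 1.1753 bits/symbol


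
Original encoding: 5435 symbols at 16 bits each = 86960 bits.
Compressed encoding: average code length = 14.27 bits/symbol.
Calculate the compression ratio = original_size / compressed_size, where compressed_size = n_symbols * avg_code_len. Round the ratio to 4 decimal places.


original_size = n_symbols * orig_bits = 5435 * 16 = 86960 bits
compressed_size = n_symbols * avg_code_len = 5435 * 14.27 = 77557.45 bits
ratio = original_size / compressed_size = 86960 / 77557.45 = 1.1212

Compression ratio = 1.1212


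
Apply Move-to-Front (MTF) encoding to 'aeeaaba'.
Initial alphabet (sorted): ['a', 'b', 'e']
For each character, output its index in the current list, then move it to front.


MTF encoding:
'a': index 0 in ['a', 'b', 'e'] -> ['a', 'b', 'e']
'e': index 2 in ['a', 'b', 'e'] -> ['e', 'a', 'b']
'e': index 0 in ['e', 'a', 'b'] -> ['e', 'a', 'b']
'a': index 1 in ['e', 'a', 'b'] -> ['a', 'e', 'b']
'a': index 0 in ['a', 'e', 'b'] -> ['a', 'e', 'b']
'b': index 2 in ['a', 'e', 'b'] -> ['b', 'a', 'e']
'a': index 1 in ['b', 'a', 'e'] -> ['a', 'b', 'e']


Output: [0, 2, 0, 1, 0, 2, 1]


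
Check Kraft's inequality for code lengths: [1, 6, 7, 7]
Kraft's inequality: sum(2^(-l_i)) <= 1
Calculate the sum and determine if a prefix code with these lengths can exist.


Sum = 2^(-1) + 2^(-6) + 2^(-7) + 2^(-7)
    = 0.5 + 0.015625 + 0.0078125 + 0.0078125
    = 68/128 = 0.53125
Since 0.53125 <= 1, Kraft's inequality IS satisfied.
A prefix code with these lengths CAN exist.

Kraft sum = 0.53125. Satisfied.


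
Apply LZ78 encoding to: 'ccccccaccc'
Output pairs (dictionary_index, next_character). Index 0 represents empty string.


LZ78 encoding steps:
Dictionary: {0: ''}
Step 1: w='' (idx 0), next='c' -> output (0, 'c'), add 'c' as idx 1
Step 2: w='c' (idx 1), next='c' -> output (1, 'c'), add 'cc' as idx 2
Step 3: w='cc' (idx 2), next='c' -> output (2, 'c'), add 'ccc' as idx 3
Step 4: w='' (idx 0), next='a' -> output (0, 'a'), add 'a' as idx 4
Step 5: w='ccc' (idx 3), end of input -> output (3, '')


Encoded: [(0, 'c'), (1, 'c'), (2, 'c'), (0, 'a'), (3, '')]


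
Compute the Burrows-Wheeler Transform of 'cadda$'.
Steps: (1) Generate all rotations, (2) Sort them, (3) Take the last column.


Rotations (sorted):
  0: $cadda -> last char: a
  1: a$cadd -> last char: d
  2: adda$c -> last char: c
  3: cadda$ -> last char: $
  4: da$cad -> last char: d
  5: dda$ca -> last char: a


BWT = adc$da


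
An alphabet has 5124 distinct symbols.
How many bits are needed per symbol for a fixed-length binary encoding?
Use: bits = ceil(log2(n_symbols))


log2(5124) = 12.3231
Bracket: 2^12 = 4096 < 5124 <= 2^13 = 8192
So ceil(log2(5124)) = 13

bits = ceil(log2(5124)) = ceil(12.3231) = 13 bits


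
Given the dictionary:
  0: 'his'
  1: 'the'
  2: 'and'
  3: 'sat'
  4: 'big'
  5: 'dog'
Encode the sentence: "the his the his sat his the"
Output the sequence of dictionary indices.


Look up each word in the dictionary:
  'the' -> 1
  'his' -> 0
  'the' -> 1
  'his' -> 0
  'sat' -> 3
  'his' -> 0
  'the' -> 1

Encoded: [1, 0, 1, 0, 3, 0, 1]


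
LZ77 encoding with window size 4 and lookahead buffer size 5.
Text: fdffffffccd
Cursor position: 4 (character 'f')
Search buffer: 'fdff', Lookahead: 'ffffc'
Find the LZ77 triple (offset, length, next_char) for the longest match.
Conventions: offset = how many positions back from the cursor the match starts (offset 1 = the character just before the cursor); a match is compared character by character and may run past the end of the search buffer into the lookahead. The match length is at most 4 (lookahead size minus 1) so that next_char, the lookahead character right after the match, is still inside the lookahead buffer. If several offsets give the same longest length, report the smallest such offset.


Try each offset into the search buffer:
  offset=1 (pos 3, char 'f'): match length 4
  offset=2 (pos 2, char 'f'): match length 4
  offset=3 (pos 1, char 'd'): match length 0
  offset=4 (pos 0, char 'f'): match length 1
Longest match has length 4, found at offsets 1, 2; take the smallest, offset 1.
next_char = character at position 4 + 4 = 8 -> 'c'

Best match: offset=1, length=4 (matching 'ffff' starting at position 3)
LZ77 triple: (1, 4, 'c')


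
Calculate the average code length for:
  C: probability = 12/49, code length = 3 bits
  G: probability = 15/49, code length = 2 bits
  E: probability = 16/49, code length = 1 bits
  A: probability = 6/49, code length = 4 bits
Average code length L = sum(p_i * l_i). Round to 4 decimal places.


Weighted contributions p_i * l_i:
  C: (12/49) * 3 = 36/49
  G: (15/49) * 2 = 30/49
  E: (16/49) * 1 = 16/49
  A: (6/49) * 4 = 24/49
Sum = (36 + 30 + 16 + 24)/49 = 106/49

L = 106/49 = 2.1633 bits/symbol


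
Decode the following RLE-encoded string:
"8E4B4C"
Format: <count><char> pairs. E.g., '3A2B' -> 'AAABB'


Expanding each <count><char> pair:
  8E -> 'EEEEEEEE'
  4B -> 'BBBB'
  4C -> 'CCCC'

Decoded = EEEEEEEEBBBBCCCC


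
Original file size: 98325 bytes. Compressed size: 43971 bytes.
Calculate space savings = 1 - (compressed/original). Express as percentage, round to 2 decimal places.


ratio = compressed/original = 43971/98325 = 0.447201
savings = 1 - ratio = 1 - 0.447201 = 0.552799
as a percentage: 0.552799 * 100 = 55.28%

Space savings = 1 - 43971/98325 = 55.28%


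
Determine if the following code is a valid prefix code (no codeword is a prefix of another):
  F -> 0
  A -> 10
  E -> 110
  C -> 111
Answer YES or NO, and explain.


Checking each pair (does one codeword prefix another?):
  F='0' vs A='10': no prefix
  F='0' vs E='110': no prefix
  F='0' vs C='111': no prefix
  A='10' vs F='0': no prefix
  A='10' vs E='110': no prefix
  A='10' vs C='111': no prefix
  E='110' vs F='0': no prefix
  E='110' vs A='10': no prefix
  E='110' vs C='111': no prefix
  C='111' vs F='0': no prefix
  C='111' vs A='10': no prefix
  C='111' vs E='110': no prefix
No violation found over all pairs.

YES -- this is a valid prefix code. No codeword is a prefix of any other codeword.


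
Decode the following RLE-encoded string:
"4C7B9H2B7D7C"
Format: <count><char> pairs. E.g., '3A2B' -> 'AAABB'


Expanding each <count><char> pair:
  4C -> 'CCCC'
  7B -> 'BBBBBBB'
  9H -> 'HHHHHHHHH'
  2B -> 'BB'
  7D -> 'DDDDDDD'
  7C -> 'CCCCCCC'

Decoded = CCCCBBBBBBBHHHHHHHHHBBDDDDDDDCCCCCCC


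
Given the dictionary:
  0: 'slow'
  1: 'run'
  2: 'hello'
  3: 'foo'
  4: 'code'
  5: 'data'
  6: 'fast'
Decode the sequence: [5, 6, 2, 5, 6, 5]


Look up each index in the dictionary:
  5 -> 'data'
  6 -> 'fast'
  2 -> 'hello'
  5 -> 'data'
  6 -> 'fast'
  5 -> 'data'

Decoded: "data fast hello data fast data"


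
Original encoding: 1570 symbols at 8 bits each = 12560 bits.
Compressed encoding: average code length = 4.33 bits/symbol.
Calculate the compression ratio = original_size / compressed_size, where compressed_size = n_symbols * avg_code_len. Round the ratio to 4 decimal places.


original_size = n_symbols * orig_bits = 1570 * 8 = 12560 bits
compressed_size = n_symbols * avg_code_len = 1570 * 4.33 = 6798.1 bits
ratio = original_size / compressed_size = 12560 / 6798.1 = 1.8476

Compression ratio = 1.8476


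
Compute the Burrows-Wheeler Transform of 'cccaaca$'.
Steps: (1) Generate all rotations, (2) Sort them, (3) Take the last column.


Rotations (sorted):
  0: $cccaaca -> last char: a
  1: a$cccaac -> last char: c
  2: aaca$ccc -> last char: c
  3: aca$ccca -> last char: a
  4: ca$cccaa -> last char: a
  5: caaca$cc -> last char: c
  6: ccaaca$c -> last char: c
  7: cccaaca$ -> last char: $


BWT = accaacc$


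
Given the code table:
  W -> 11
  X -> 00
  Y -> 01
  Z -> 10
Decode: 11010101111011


Decoding:
11 -> W
01 -> Y
01 -> Y
01 -> Y
11 -> W
10 -> Z
11 -> W


Result: WYYYWZW


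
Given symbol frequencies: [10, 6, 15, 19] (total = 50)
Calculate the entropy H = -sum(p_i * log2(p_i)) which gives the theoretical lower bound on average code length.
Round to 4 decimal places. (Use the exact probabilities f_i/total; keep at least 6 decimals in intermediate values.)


Per-symbol terms -p_i * log2(p_i) with p_i = f_i/50:
  p = 10/50 = 0.200000: log2(p) = -2.321928, -p*log2(p) = 0.464386
  p = 6/50 = 0.120000: log2(p) = -3.058894, -p*log2(p) = 0.367067
  p = 15/50 = 0.300000: log2(p) = -1.736966, -p*log2(p) = 0.521090
  p = 19/50 = 0.380000: log2(p) = -1.395929, -p*log2(p) = 0.530453
H = 0.464386 + 0.367067 + 0.521090 + 0.530453 = 1.882996

H = 1.883 bits/symbol


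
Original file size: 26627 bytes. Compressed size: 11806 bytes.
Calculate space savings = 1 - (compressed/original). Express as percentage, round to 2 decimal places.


ratio = compressed/original = 11806/26627 = 0.443385
savings = 1 - ratio = 1 - 0.443385 = 0.556615
as a percentage: 0.556615 * 100 = 55.66%

Space savings = 1 - 11806/26627 = 55.66%


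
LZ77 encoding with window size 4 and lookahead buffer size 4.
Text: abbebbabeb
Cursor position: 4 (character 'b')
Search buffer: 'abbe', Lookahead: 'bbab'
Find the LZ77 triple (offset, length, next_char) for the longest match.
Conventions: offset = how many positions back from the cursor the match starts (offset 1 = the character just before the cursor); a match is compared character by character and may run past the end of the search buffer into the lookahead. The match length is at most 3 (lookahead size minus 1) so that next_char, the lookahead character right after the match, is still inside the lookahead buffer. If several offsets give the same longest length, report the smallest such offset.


Try each offset into the search buffer:
  offset=1 (pos 3, char 'e'): match length 0
  offset=2 (pos 2, char 'b'): match length 1
  offset=3 (pos 1, char 'b'): match length 2
  offset=4 (pos 0, char 'a'): match length 0
Longest match has length 2 at offset 3.
next_char = character at position 4 + 2 = 6 -> 'a'

Best match: offset=3, length=2 (matching 'bb' starting at position 1)
LZ77 triple: (3, 2, 'a')


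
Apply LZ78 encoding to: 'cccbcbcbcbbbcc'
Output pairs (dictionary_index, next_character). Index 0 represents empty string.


LZ78 encoding steps:
Dictionary: {0: ''}
Step 1: w='' (idx 0), next='c' -> output (0, 'c'), add 'c' as idx 1
Step 2: w='c' (idx 1), next='c' -> output (1, 'c'), add 'cc' as idx 2
Step 3: w='' (idx 0), next='b' -> output (0, 'b'), add 'b' as idx 3
Step 4: w='c' (idx 1), next='b' -> output (1, 'b'), add 'cb' as idx 4
Step 5: w='cb' (idx 4), next='c' -> output (4, 'c'), add 'cbc' as idx 5
Step 6: w='b' (idx 3), next='b' -> output (3, 'b'), add 'bb' as idx 6
Step 7: w='b' (idx 3), next='c' -> output (3, 'c'), add 'bc' as idx 7
Step 8: w='c' (idx 1), end of input -> output (1, '')


Encoded: [(0, 'c'), (1, 'c'), (0, 'b'), (1, 'b'), (4, 'c'), (3, 'b'), (3, 'c'), (1, '')]


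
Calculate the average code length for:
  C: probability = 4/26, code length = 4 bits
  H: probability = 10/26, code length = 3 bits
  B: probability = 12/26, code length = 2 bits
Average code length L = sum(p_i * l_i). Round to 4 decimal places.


Weighted contributions p_i * l_i:
  C: (4/26) * 4 = 16/26
  H: (10/26) * 3 = 30/26
  B: (12/26) * 2 = 24/26
Sum = (16 + 30 + 24)/26 = 70/26

L = 70/26 = 2.6923 bits/symbol


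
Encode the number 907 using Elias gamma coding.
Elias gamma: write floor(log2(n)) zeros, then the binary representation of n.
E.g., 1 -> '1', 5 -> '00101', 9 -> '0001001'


num_bits = floor(log2(907)) + 1 = 10
leading_zeros = num_bits - 1 = 9
binary(907) = 1110001011

Elias gamma(907) = '000000000' + '1110001011' = 0000000001110001011 (19 bits)


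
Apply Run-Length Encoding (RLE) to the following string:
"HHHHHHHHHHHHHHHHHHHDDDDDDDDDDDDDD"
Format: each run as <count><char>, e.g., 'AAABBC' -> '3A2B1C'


Scanning runs left to right:
  i=0: run of 'H' x 19 -> '19H'
  i=19: run of 'D' x 14 -> '14D'

RLE = 19H14D


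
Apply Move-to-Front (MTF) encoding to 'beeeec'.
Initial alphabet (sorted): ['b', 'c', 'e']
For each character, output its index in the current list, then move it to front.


MTF encoding:
'b': index 0 in ['b', 'c', 'e'] -> ['b', 'c', 'e']
'e': index 2 in ['b', 'c', 'e'] -> ['e', 'b', 'c']
'e': index 0 in ['e', 'b', 'c'] -> ['e', 'b', 'c']
'e': index 0 in ['e', 'b', 'c'] -> ['e', 'b', 'c']
'e': index 0 in ['e', 'b', 'c'] -> ['e', 'b', 'c']
'c': index 2 in ['e', 'b', 'c'] -> ['c', 'e', 'b']


Output: [0, 2, 0, 0, 0, 2]


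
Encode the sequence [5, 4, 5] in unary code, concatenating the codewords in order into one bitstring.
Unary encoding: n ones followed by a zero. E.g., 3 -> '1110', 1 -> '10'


Encode each number as n ones followed by a terminating 0:
  5 -> 111110 (6 bits)
  4 -> 11110 (5 bits)
  5 -> 111110 (6 bits)
Total length = 6 + 5 + 6 = 17 bits.

Unary([5, 4, 5]) = 11111011110111110 (17 bits)


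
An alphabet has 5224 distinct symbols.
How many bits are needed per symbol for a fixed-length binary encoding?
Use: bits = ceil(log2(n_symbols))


log2(5224) = 12.3509
Bracket: 2^12 = 4096 < 5224 <= 2^13 = 8192
So ceil(log2(5224)) = 13

bits = ceil(log2(5224)) = ceil(12.3509) = 13 bits


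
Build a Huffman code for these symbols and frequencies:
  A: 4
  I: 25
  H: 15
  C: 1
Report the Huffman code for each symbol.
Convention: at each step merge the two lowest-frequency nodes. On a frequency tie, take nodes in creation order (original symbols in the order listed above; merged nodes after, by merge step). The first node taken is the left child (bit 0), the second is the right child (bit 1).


Huffman tree construction:
Step 1: Merge C(1) + A(4) = 5
Step 2: Merge (C+A)(5) + H(15) = 20
Step 3: Merge ((C+A)+H)(20) + I(25) = 45
Read each symbol's code off the tree from the root (left child = 0, right child = 1).

Codes:
  A: 001 (length 3)
  I: 1 (length 1)
  H: 01 (length 2)
  C: 000 (length 3)
Average code length: 70/45 = 1.5556 bits/symbol


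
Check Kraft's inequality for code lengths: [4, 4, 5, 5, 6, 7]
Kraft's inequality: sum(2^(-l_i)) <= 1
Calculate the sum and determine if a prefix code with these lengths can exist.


Sum = 2^(-4) + 2^(-4) + 2^(-5) + 2^(-5) + 2^(-6) + 2^(-7)
    = 0.0625 + 0.0625 + 0.03125 + 0.03125 + 0.015625 + 0.0078125
    = 27/128 = 0.2109375
Since 0.2109375 <= 1, Kraft's inequality IS satisfied.
A prefix code with these lengths CAN exist.

Kraft sum = 0.2109375. Satisfied.


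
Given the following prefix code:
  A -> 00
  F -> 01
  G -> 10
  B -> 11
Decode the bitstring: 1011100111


Decoding step by step:
Bits 10 -> G
Bits 11 -> B
Bits 10 -> G
Bits 01 -> F
Bits 11 -> B


Decoded message: GBGFB


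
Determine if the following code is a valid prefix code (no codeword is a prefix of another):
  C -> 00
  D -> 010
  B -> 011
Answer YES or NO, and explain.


Checking each pair (does one codeword prefix another?):
  C='00' vs D='010': no prefix
  C='00' vs B='011': no prefix
  D='010' vs C='00': no prefix
  D='010' vs B='011': no prefix
  B='011' vs C='00': no prefix
  B='011' vs D='010': no prefix
No violation found over all pairs.

YES -- this is a valid prefix code. No codeword is a prefix of any other codeword.


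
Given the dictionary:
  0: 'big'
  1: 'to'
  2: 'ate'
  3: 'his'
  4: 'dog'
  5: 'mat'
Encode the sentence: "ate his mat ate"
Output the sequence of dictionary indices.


Look up each word in the dictionary:
  'ate' -> 2
  'his' -> 3
  'mat' -> 5
  'ate' -> 2

Encoded: [2, 3, 5, 2]


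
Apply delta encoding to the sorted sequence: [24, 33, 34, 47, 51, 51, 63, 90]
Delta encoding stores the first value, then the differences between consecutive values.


First value: 24
Deltas:
  33 - 24 = 9
  34 - 33 = 1
  47 - 34 = 13
  51 - 47 = 4
  51 - 51 = 0
  63 - 51 = 12
  90 - 63 = 27


Delta encoded: [24, 9, 1, 13, 4, 0, 12, 27]


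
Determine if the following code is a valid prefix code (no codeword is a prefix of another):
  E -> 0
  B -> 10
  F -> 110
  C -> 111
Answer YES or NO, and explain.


Checking each pair (does one codeword prefix another?):
  E='0' vs B='10': no prefix
  E='0' vs F='110': no prefix
  E='0' vs C='111': no prefix
  B='10' vs E='0': no prefix
  B='10' vs F='110': no prefix
  B='10' vs C='111': no prefix
  F='110' vs E='0': no prefix
  F='110' vs B='10': no prefix
  F='110' vs C='111': no prefix
  C='111' vs E='0': no prefix
  C='111' vs B='10': no prefix
  C='111' vs F='110': no prefix
No violation found over all pairs.

YES -- this is a valid prefix code. No codeword is a prefix of any other codeword.


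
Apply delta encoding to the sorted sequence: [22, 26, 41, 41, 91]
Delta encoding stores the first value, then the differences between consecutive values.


First value: 22
Deltas:
  26 - 22 = 4
  41 - 26 = 15
  41 - 41 = 0
  91 - 41 = 50


Delta encoded: [22, 4, 15, 0, 50]


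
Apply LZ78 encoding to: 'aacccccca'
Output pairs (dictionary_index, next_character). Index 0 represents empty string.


LZ78 encoding steps:
Dictionary: {0: ''}
Step 1: w='' (idx 0), next='a' -> output (0, 'a'), add 'a' as idx 1
Step 2: w='a' (idx 1), next='c' -> output (1, 'c'), add 'ac' as idx 2
Step 3: w='' (idx 0), next='c' -> output (0, 'c'), add 'c' as idx 3
Step 4: w='c' (idx 3), next='c' -> output (3, 'c'), add 'cc' as idx 4
Step 5: w='cc' (idx 4), next='a' -> output (4, 'a'), add 'cca' as idx 5


Encoded: [(0, 'a'), (1, 'c'), (0, 'c'), (3, 'c'), (4, 'a')]


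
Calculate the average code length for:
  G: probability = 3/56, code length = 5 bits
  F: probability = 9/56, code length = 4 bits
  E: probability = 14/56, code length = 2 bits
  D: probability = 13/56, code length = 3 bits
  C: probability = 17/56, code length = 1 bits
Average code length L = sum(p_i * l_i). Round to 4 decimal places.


Weighted contributions p_i * l_i:
  G: (3/56) * 5 = 15/56
  F: (9/56) * 4 = 36/56
  E: (14/56) * 2 = 28/56
  D: (13/56) * 3 = 39/56
  C: (17/56) * 1 = 17/56
Sum = (15 + 36 + 28 + 39 + 17)/56 = 135/56

L = 135/56 = 2.4107 bits/symbol


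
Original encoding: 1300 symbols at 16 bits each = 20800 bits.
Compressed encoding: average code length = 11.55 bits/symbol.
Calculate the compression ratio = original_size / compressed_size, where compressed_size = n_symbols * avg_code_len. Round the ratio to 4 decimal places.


original_size = n_symbols * orig_bits = 1300 * 16 = 20800 bits
compressed_size = n_symbols * avg_code_len = 1300 * 11.55 = 15015.0 bits
ratio = original_size / compressed_size = 20800 / 15015.0 = 1.3853

Compression ratio = 1.3853


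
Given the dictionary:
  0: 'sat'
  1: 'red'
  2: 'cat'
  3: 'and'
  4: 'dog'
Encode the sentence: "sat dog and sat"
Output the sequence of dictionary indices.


Look up each word in the dictionary:
  'sat' -> 0
  'dog' -> 4
  'and' -> 3
  'sat' -> 0

Encoded: [0, 4, 3, 0]


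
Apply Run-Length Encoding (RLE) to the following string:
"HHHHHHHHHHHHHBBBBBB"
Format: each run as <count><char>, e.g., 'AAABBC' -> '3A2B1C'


Scanning runs left to right:
  i=0: run of 'H' x 13 -> '13H'
  i=13: run of 'B' x 6 -> '6B'

RLE = 13H6B


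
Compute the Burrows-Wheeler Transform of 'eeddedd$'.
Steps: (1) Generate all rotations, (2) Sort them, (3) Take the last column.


Rotations (sorted):
  0: $eeddedd -> last char: d
  1: d$eedded -> last char: d
  2: dd$eedde -> last char: e
  3: ddedd$ee -> last char: e
  4: dedd$eed -> last char: d
  5: edd$eedd -> last char: d
  6: eddedd$e -> last char: e
  7: eeddedd$ -> last char: $


BWT = ddeedde$


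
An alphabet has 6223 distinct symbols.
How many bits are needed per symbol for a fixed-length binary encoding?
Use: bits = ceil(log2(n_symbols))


log2(6223) = 12.6034
Bracket: 2^12 = 4096 < 6223 <= 2^13 = 8192
So ceil(log2(6223)) = 13

bits = ceil(log2(6223)) = ceil(12.6034) = 13 bits


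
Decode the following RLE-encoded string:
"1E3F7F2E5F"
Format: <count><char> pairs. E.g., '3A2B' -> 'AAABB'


Expanding each <count><char> pair:
  1E -> 'E'
  3F -> 'FFF'
  7F -> 'FFFFFFF'
  2E -> 'EE'
  5F -> 'FFFFF'

Decoded = EFFFFFFFFFFEEFFFFF


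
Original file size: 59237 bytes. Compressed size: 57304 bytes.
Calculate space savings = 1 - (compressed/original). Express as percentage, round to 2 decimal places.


ratio = compressed/original = 57304/59237 = 0.967368
savings = 1 - ratio = 1 - 0.967368 = 0.032632
as a percentage: 0.032632 * 100 = 3.26%

Space savings = 1 - 57304/59237 = 3.26%


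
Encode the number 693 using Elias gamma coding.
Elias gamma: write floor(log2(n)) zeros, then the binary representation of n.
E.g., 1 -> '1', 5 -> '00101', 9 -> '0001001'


num_bits = floor(log2(693)) + 1 = 10
leading_zeros = num_bits - 1 = 9
binary(693) = 1010110101

Elias gamma(693) = '000000000' + '1010110101' = 0000000001010110101 (19 bits)


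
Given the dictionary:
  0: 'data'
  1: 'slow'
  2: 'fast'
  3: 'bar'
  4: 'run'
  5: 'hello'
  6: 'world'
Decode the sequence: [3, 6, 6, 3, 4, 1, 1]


Look up each index in the dictionary:
  3 -> 'bar'
  6 -> 'world'
  6 -> 'world'
  3 -> 'bar'
  4 -> 'run'
  1 -> 'slow'
  1 -> 'slow'

Decoded: "bar world world bar run slow slow"


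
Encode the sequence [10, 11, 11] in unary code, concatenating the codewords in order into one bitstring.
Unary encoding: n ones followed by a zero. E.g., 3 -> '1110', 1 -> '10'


Encode each number as n ones followed by a terminating 0:
  10 -> 11111111110 (11 bits)
  11 -> 111111111110 (12 bits)
  11 -> 111111111110 (12 bits)
Total length = 11 + 12 + 12 = 35 bits.

Unary([10, 11, 11]) = 11111111110111111111110111111111110 (35 bits)


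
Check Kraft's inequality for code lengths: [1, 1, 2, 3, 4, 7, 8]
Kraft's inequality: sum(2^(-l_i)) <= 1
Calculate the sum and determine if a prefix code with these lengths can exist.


Sum = 2^(-1) + 2^(-1) + 2^(-2) + 2^(-3) + 2^(-4) + 2^(-7) + 2^(-8)
    = 0.5 + 0.5 + 0.25 + 0.125 + 0.0625 + 0.0078125 + 0.00390625
    = 371/256 = 1.44921875
Since 1.44921875 > 1, Kraft's inequality is NOT satisfied.
A prefix code with these lengths CANNOT exist.

Kraft sum = 1.44921875. Not satisfied.


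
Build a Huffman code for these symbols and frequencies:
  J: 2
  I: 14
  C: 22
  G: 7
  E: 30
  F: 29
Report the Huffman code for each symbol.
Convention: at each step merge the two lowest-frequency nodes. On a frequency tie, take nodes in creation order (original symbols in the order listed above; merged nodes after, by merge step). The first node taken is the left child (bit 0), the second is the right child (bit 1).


Huffman tree construction:
Step 1: Merge J(2) + G(7) = 9
Step 2: Merge (J+G)(9) + I(14) = 23
Step 3: Merge C(22) + ((J+G)+I)(23) = 45
Step 4: Merge F(29) + E(30) = 59
Step 5: Merge (C+((J+G)+I))(45) + (F+E)(59) = 104
Read each symbol's code off the tree from the root (left child = 0, right child = 1).

Codes:
  J: 0100 (length 4)
  I: 011 (length 3)
  C: 00 (length 2)
  G: 0101 (length 4)
  E: 11 (length 2)
  F: 10 (length 2)
Average code length: 240/104 = 2.3077 bits/symbol


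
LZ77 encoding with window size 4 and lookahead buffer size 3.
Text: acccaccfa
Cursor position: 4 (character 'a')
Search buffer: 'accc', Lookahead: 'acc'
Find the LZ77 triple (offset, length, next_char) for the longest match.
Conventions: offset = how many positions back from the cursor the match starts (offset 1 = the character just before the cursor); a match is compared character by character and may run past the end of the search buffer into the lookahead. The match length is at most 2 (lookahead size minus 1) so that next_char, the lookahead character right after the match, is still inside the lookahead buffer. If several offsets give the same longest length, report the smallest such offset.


Try each offset into the search buffer:
  offset=1 (pos 3, char 'c'): match length 0
  offset=2 (pos 2, char 'c'): match length 0
  offset=3 (pos 1, char 'c'): match length 0
  offset=4 (pos 0, char 'a'): match length 2
Longest match has length 2 at offset 4.
next_char = character at position 4 + 2 = 6 -> 'c'

Best match: offset=4, length=2 (matching 'ac' starting at position 0)
LZ77 triple: (4, 2, 'c')


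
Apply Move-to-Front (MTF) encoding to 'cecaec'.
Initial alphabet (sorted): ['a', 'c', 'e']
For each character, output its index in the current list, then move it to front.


MTF encoding:
'c': index 1 in ['a', 'c', 'e'] -> ['c', 'a', 'e']
'e': index 2 in ['c', 'a', 'e'] -> ['e', 'c', 'a']
'c': index 1 in ['e', 'c', 'a'] -> ['c', 'e', 'a']
'a': index 2 in ['c', 'e', 'a'] -> ['a', 'c', 'e']
'e': index 2 in ['a', 'c', 'e'] -> ['e', 'a', 'c']
'c': index 2 in ['e', 'a', 'c'] -> ['c', 'e', 'a']


Output: [1, 2, 1, 2, 2, 2]


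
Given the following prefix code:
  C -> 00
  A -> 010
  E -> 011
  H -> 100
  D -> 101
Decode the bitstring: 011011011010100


Decoding step by step:
Bits 011 -> E
Bits 011 -> E
Bits 011 -> E
Bits 010 -> A
Bits 100 -> H


Decoded message: EEEAH


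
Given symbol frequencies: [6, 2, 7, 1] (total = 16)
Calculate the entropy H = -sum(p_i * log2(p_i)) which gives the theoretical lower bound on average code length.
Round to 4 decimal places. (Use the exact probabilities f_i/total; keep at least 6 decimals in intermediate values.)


Per-symbol terms -p_i * log2(p_i) with p_i = f_i/16:
  p = 6/16 = 0.375000: log2(p) = -1.415037, -p*log2(p) = 0.530639
  p = 2/16 = 0.125000: log2(p) = -3.000000, -p*log2(p) = 0.375000
  p = 7/16 = 0.437500: log2(p) = -1.192645, -p*log2(p) = 0.521782
  p = 1/16 = 0.062500: log2(p) = -4.000000, -p*log2(p) = 0.250000
H = 0.530639 + 0.375000 + 0.521782 + 0.250000 = 1.677421

H = 1.6774 bits/symbol


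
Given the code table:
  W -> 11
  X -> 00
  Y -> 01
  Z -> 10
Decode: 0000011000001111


Decoding:
00 -> X
00 -> X
01 -> Y
10 -> Z
00 -> X
00 -> X
11 -> W
11 -> W


Result: XXYZXXWW


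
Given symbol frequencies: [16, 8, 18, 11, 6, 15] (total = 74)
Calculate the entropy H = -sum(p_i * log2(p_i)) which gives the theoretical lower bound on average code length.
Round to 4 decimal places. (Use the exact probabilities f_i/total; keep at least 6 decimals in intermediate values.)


Per-symbol terms -p_i * log2(p_i) with p_i = f_i/74:
  p = 16/74 = 0.216216: log2(p) = -2.209453, -p*log2(p) = 0.477720
  p = 8/74 = 0.108108: log2(p) = -3.209453, -p*log2(p) = 0.346968
  p = 18/74 = 0.243243: log2(p) = -2.039528, -p*log2(p) = 0.496101
  p = 11/74 = 0.148649: log2(p) = -2.750022, -p*log2(p) = 0.408787
  p = 6/74 = 0.081081: log2(p) = -3.624491, -p*log2(p) = 0.293878
  p = 15/74 = 0.202703: log2(p) = -2.302563, -p*log2(p) = 0.466736
H = 0.477720 + 0.346968 + 0.496101 + 0.408787 + 0.293878 + 0.466736 = 2.490190

H = 2.4902 bits/symbol


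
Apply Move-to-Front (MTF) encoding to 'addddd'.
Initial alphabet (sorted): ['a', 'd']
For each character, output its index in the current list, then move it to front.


MTF encoding:
'a': index 0 in ['a', 'd'] -> ['a', 'd']
'd': index 1 in ['a', 'd'] -> ['d', 'a']
'd': index 0 in ['d', 'a'] -> ['d', 'a']
'd': index 0 in ['d', 'a'] -> ['d', 'a']
'd': index 0 in ['d', 'a'] -> ['d', 'a']
'd': index 0 in ['d', 'a'] -> ['d', 'a']


Output: [0, 1, 0, 0, 0, 0]
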